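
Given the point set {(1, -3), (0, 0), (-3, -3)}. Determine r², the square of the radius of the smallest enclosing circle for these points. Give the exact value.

Call the three points A, B, C in the order given.
Side lengths²: AB² = 10, AC² = 16, BC² = 18.
Since BC² = 18 < 16 + 10 = 26, the triangle is acute, so the smallest enclosing circle is the circumcircle.
Circumcentre = (-1, -2), r² = 5.

5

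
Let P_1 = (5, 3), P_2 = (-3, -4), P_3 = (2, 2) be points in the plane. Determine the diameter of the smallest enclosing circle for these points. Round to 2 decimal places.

10.63

Side lengths²: P_1P_2² = 113, P_1P_3² = 10, P_2P_3² = 61.
Since P_1P_2² = 113 ≥ 61 + 10 = 71, the angle opposite P_1P_2 is not acute, so the smallest enclosing circle has P_1P_2 as diameter.
Centre = midpoint of P_1P_2 = (1, -0.5), r² = 113/4 = 28.25.
Diameter = 2r = 2√(28.25) ≈ 10.63.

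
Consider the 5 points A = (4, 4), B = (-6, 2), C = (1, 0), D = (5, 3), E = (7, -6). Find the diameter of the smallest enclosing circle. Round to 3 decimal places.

15.264

A smallest enclosing disk is always determined by at most three of the input points on its boundary.
The farthest pair is B–E with squared distance 233. The circle on this segment as diameter has centre (0.5, -2) and r² = 233/4 = 58.25.
Check A: distance² to centre = 48.25 ≤ 58.25, so it lies inside.
All remaining points lie in this disk, and no smaller disk contains both endpoints, so this is the minimum enclosing circle.
Diameter = 2r = 2√(58.25) ≈ 15.264.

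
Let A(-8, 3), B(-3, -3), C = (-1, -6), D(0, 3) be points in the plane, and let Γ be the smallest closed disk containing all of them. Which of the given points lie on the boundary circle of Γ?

A, C, D

A smallest enclosing disk is always determined by at most three of the input points on its boundary.
The minimum enclosing circle is determined by three boundary points: A, C, D.
Their circumcentre is (-4, -10/9) with r² = 2665/81.
The farthest remaining point B is at distance² 370/81 ≤ 2665/81.
The points at distance exactly r from the centre are A, C, D — 3 points.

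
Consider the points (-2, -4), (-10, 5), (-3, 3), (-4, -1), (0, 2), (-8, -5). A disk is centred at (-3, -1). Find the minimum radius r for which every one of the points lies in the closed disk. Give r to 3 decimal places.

The required radius is the distance from (-3, -1) to the farthest point.
Squared distances: 10, 85, 16, 1, 18, 41.
Maximum is 85, attained at (-10, 5).
r = √85 ≈ 9.220.

9.220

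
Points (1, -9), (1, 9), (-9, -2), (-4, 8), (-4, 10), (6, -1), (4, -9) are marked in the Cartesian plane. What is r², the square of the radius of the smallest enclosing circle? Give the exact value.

106.25

The minimum enclosing circle of a finite set is fixed by two of the points (as a diameter) or three (as a circumcircle).
The farthest pair is (-4, 10)–(4, -9) with squared distance 425. The circle on this segment as diameter has centre (0, 0.5) and r² = 425/4 = 106.25.
Check (1, -9): distance² to centre = 91.25 ≤ 106.25, so it lies inside.
All remaining points lie in this disk, and no smaller disk contains both endpoints, so this is the minimum enclosing circle.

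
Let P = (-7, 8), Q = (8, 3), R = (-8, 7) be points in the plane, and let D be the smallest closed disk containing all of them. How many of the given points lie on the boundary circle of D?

2

Side lengths²: PQ² = 250, PR² = 2, QR² = 272.
Since QR² = 272 ≥ 250 + 2 = 252, the angle opposite QR is not acute, so the smallest enclosing circle has QR as diameter.
Centre = midpoint of QR = (0, 5), r² = 272/4 = 68.
The points at distance exactly r from the centre are Q, R — 2 points.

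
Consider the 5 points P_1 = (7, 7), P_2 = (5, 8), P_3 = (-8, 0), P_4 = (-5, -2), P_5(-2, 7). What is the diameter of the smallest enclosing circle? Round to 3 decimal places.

The minimum enclosing circle of a finite set is fixed by two of the points (as a diameter) or three (as a circumcircle).
The farthest pair is P_1–P_3 with squared distance 274. The circle on this segment as diameter has centre (-0.5, 3.5) and r² = 274/4 = 68.5.
Check P_2: distance² to centre = 50.5 ≤ 68.5, so it lies inside.
All remaining points lie in this disk, and no smaller disk contains both endpoints, so this is the minimum enclosing circle.
Diameter = 2r = 2√(68.5) ≈ 16.553.

16.553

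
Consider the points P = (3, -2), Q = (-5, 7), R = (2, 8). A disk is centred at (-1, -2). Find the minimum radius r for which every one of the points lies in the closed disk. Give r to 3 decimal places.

The required radius is the distance from (-1, -2) to the farthest point.
Squared distances: 16, 97, 109.
Maximum is 109, attained at R.
r = √109 ≈ 10.440.

10.440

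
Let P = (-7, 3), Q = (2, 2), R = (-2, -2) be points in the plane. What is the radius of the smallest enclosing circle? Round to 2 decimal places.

4.53

Side lengths²: PQ² = 82, PR² = 50, QR² = 32.
Since PQ² = 82 ≥ 50 + 32 = 82, the angle opposite PQ is not acute, so the smallest enclosing circle has PQ as diameter.
Centre = midpoint of PQ = (-2.5, 2.5), r² = 82/4 = 20.5.
r = √(20.5) ≈ 4.53.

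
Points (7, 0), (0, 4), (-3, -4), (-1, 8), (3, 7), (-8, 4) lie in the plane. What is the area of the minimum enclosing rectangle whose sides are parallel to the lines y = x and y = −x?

In coordinates u = x + y, v = x − y the rectangle is axis-aligned; the map (x,y)→(u,v) scales areas by 2.
u-values: 7, 4, -7, 7, 10, -4; range = 10 − (-7) = 17.
v-values: 7, -4, 1, -9, -4, -12; range = 7 − (-12) = 19.
Area = (17 × 19) / 2 = 161.5.

161.5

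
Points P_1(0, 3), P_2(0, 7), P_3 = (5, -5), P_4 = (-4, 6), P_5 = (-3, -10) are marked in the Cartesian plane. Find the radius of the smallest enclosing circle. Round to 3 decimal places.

8.631

By Welzl's lemma the MEC is supported by two points (diametrically opposite) or three points (on a circumcircle).
The farthest pair is P_2–P_5 with squared distance 298. The circle on this segment as diameter has centre (-1.5, -1.5) and r² = 298/4 = 74.5.
Check P_1: distance² to centre = 22.5 ≤ 74.5, so it lies inside.
All remaining points lie in this disk, and no smaller disk contains both endpoints, so this is the minimum enclosing circle.
r = √(74.5) ≈ 8.631.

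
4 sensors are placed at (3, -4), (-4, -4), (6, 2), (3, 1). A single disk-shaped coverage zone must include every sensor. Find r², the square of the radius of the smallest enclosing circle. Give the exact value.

The farthest pair is (-4, -4)–(6, 2) with squared distance 136. The circle on this segment as diameter has centre (1, -1) and r² = 136/4 = 34.
Check (3, -4): distance² to centre = 13 ≤ 34, so it lies inside.
All remaining points lie in this disk, and no smaller disk contains both endpoints, so this is the minimum enclosing circle.

34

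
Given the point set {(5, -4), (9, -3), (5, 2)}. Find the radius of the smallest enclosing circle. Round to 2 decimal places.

3.30

Call the three points A, B, C in the order given.
Side lengths²: AB² = 17, AC² = 36, BC² = 41.
Since BC² = 41 < 36 + 17 = 53, the triangle is acute, so the smallest enclosing circle is the circumcircle.
Circumcentre = (6.375, -1), r² = 10.890625.
r = √(10.890625) ≈ 3.30.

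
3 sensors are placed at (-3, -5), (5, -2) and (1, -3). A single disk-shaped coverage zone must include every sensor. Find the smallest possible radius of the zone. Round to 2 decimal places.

4.27

Call the three points A, B, C in the order given.
Side lengths²: AB² = 73, AC² = 20, BC² = 17.
Since AB² = 73 ≥ 20 + 17 = 37, the angle opposite AB is not acute, so the smallest enclosing circle has AB as diameter.
Centre = midpoint of AB = (1, -3.5), r² = 73/4 = 18.25.
r = √(18.25) ≈ 4.27.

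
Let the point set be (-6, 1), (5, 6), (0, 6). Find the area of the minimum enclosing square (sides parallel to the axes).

The bounding box has width 11 and height 5.
An axis-aligned square enclosing the set must have side ≥ max(width, height).
So the minimum side is max(11, 5) = 11.
Area = 11² = 121.

121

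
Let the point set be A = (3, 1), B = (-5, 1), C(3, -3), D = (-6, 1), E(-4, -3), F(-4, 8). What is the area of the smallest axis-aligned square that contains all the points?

The bounding box has width 9 and height 11.
An axis-aligned square enclosing the set must have side ≥ max(width, height).
So the minimum side is max(9, 11) = 11.
Area = 11² = 121.

121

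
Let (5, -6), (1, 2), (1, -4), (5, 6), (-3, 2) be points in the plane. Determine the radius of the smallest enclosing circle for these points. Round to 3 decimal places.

6.325

A smallest enclosing disk is always determined by at most three of the input points on its boundary.
The minimum enclosing circle is determined by three boundary points: (5, -6), (5, 6), (-3, 2).
Their circumcentre is (3, 0) with r² = 40.
The farthest remaining point (1, -4) is at distance² 20 ≤ 40.
r = √40 ≈ 6.325.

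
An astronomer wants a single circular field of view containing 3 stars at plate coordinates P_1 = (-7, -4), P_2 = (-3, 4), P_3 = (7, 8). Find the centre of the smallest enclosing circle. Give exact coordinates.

(0, 2)

Side lengths²: P_1P_2² = 80, P_1P_3² = 340, P_2P_3² = 116.
Since P_1P_3² = 340 ≥ 116 + 80 = 196, the angle opposite P_1P_3 is not acute, so the smallest enclosing circle has P_1P_3 as diameter.
Centre = midpoint of P_1P_3 = (0, 2), r² = 340/4 = 85.
Centre = (0, 2).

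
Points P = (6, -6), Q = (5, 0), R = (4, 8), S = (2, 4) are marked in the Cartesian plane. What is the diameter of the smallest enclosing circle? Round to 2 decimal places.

The minimum enclosing circle of a finite set is fixed by two of the points (as a diameter) or three (as a circumcircle).
The farthest pair is P–R with squared distance 200. The circle on this segment as diameter has centre (5, 1) and r² = 200/4 = 50.
Check Q: distance² to centre = 1 ≤ 50, so it lies inside.
All remaining points lie in this disk, and no smaller disk contains both endpoints, so this is the minimum enclosing circle.
Diameter = 2r = 2√50 ≈ 14.14.

14.14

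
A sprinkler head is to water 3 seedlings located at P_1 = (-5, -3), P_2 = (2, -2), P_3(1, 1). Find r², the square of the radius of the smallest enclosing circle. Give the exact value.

Side lengths²: P_1P_2² = 50, P_1P_3² = 52, P_2P_3² = 10.
Since P_1P_3² = 52 < 50 + 10 = 60, the triangle is acute, so the smallest enclosing circle is the circumcircle.
Circumcentre = (-18/11, -17/11), r² = 1625/121.

1625/121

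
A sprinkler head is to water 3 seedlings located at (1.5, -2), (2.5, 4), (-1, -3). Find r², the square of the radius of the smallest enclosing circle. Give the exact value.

15.3125

Call the three points A, B, C in the order given.
Side lengths²: AB² = 37, AC² = 7.25, BC² = 61.25.
Since BC² = 61.25 ≥ 37 + 7.25 = 44.25, the angle opposite BC is not acute, so the smallest enclosing circle has BC as diameter.
Centre = midpoint of BC = (0.75, 0.5), r² = 61.25/4 = 15.3125.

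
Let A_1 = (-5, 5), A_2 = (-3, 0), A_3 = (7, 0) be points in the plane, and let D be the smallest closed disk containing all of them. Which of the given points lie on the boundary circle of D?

Side lengths²: A_1A_2² = 29, A_1A_3² = 169, A_2A_3² = 100.
Since A_1A_3² = 169 ≥ 100 + 29 = 129, the angle opposite A_1A_3 is not acute, so the smallest enclosing circle has A_1A_3 as diameter.
Centre = midpoint of A_1A_3 = (1, 2.5), r² = 169/4 = 42.25.
The points at distance exactly r from the centre are A_1, A_3 — 2 points.

A_1, A_3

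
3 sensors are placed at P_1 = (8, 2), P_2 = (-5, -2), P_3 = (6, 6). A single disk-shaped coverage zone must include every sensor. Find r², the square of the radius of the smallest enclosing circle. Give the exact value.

Side lengths²: P_1P_2² = 185, P_1P_3² = 20, P_2P_3² = 185.
Since P_2P_3² = 185 < 185 + 20 = 205, the triangle is acute, so the smallest enclosing circle is the circumcircle.
Circumcentre = (7/6, 13/12), r² = 6845/144.

6845/144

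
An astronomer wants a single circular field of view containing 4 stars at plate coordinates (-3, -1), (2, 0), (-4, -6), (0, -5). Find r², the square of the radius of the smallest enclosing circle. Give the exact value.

18

By Welzl's lemma the MEC is supported by two points (diametrically opposite) or three points (on a circumcircle).
The farthest pair is (2, 0)–(-4, -6) with squared distance 72. The circle on this segment as diameter has centre (-1, -3) and r² = 72/4 = 18.
Check (-3, -1): distance² to centre = 8 ≤ 18, so it lies inside.
All remaining points lie in this disk, and no smaller disk contains both endpoints, so this is the minimum enclosing circle.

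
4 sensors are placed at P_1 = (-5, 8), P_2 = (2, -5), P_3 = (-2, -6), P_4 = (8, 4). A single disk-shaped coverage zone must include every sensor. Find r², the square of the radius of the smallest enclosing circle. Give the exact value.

37925/578

The minimum enclosing circle is determined by three boundary points: P_1, P_3, P_4.
Their circumcentre is (7/34, 61/34) with r² = 37925/578.
The farthest remaining point P_2 is at distance² 28541/578 ≤ 37925/578.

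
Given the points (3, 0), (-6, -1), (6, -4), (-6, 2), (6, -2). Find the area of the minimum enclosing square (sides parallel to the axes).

144

The bounding box has width 12 and height 6.
An axis-aligned square enclosing the set must have side ≥ max(width, height).
So the minimum side is max(12, 6) = 12.
Area = 12² = 144.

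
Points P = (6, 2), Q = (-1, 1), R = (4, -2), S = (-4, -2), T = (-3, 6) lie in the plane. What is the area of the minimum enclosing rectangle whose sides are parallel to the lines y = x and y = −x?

105

In coordinates u = x + y, v = x − y the rectangle is axis-aligned; the map (x,y)→(u,v) scales areas by 2.
u-values: 8, 0, 2, -6, 3; range = 8 − (-6) = 14.
v-values: 4, -2, 6, -2, -9; range = 6 − (-9) = 15.
Area = (14 × 15) / 2 = 105.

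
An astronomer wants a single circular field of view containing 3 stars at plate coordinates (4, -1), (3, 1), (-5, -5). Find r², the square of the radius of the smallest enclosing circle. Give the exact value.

Call the three points A, B, C in the order given.
Side lengths²: AB² = 5, AC² = 97, BC² = 100.
Since BC² = 100 < 97 + 5 = 102, the triangle is acute, so the smallest enclosing circle is the circumcircle.
Circumcentre = (-19/22, -24/11), r² = 12125/484.

12125/484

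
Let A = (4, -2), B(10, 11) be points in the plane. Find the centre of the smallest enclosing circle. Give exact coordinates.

(7, 4.5)

The smallest circle enclosing two points has them as diameter endpoints.
Centre = midpoint = (7, 4.5); r² = |AB|²/4 = 205/4 = 51.25.
Centre = (7, 4.5).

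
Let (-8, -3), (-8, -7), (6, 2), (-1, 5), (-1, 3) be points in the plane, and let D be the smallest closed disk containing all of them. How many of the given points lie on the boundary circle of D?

The farthest pair is (-8, -7)–(6, 2) with squared distance 277. The circle on this segment as diameter has centre (-1, -2.5) and r² = 277/4 = 69.25.
Check (-8, -3): distance² to centre = 49.25 ≤ 69.25, so it lies inside.
All remaining points lie in this disk, and no smaller disk contains both endpoints, so this is the minimum enclosing circle.
The points at distance exactly r from the centre are (-8, -7), (6, 2) — 2 points.

2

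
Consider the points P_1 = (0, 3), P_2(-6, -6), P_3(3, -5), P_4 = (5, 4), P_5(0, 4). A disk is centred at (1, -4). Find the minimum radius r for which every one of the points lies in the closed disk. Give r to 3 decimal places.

8.944

The required radius is the distance from (1, -4) to the farthest point.
Squared distances: 50, 53, 5, 80, 65.
Maximum is 80, attained at P_4.
r = √80 ≈ 8.944.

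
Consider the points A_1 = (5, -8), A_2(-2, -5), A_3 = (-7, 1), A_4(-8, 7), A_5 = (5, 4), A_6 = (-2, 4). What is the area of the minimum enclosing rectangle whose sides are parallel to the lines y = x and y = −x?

In coordinates u = x + y, v = x − y the rectangle is axis-aligned; the map (x,y)→(u,v) scales areas by 2.
u-values: -3, -7, -6, -1, 9, 2; range = 9 − (-7) = 16.
v-values: 13, 3, -8, -15, 1, -6; range = 13 − (-15) = 28.
Area = (16 × 28) / 2 = 224.

224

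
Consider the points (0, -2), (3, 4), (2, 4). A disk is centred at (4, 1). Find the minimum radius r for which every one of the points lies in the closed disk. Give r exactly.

The required radius is the distance from (4, 1) to the farthest point.
Squared distances: 25, 10, 13.
Maximum is 25, attained at (0, -2).
r = √25 = 5.

5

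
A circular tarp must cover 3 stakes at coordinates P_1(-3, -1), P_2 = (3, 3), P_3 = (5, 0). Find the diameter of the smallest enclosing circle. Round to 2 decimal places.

8.06

Side lengths²: P_1P_2² = 52, P_1P_3² = 65, P_2P_3² = 13.
Since P_1P_3² = 65 ≥ 52 + 13 = 65, the angle opposite P_1P_3 is not acute, so the smallest enclosing circle has P_1P_3 as diameter.
Centre = midpoint of P_1P_3 = (1, -0.5), r² = 65/4 = 16.25.
Diameter = 2r = 2√(16.25) ≈ 8.06.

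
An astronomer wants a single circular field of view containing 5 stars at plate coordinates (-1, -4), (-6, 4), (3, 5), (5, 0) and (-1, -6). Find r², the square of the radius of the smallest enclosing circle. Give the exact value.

28085/722

By Welzl's lemma the MEC is supported by two points (diametrically opposite) or three points (on a circumcircle).
The minimum enclosing circle is determined by three boundary points: (-6, 4), (3, 5), (-1, -6).
Their circumcentre is (-39/38, 9/38) with r² = 28085/722.
The farthest remaining point (5, 0) is at distance² 26261/722 ≤ 28085/722.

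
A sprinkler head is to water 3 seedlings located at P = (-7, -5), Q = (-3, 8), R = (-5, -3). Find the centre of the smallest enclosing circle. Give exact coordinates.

(-5, 1.5)

Side lengths²: PQ² = 185, PR² = 8, QR² = 125.
Since PQ² = 185 ≥ 125 + 8 = 133, the angle opposite PQ is not acute, so the smallest enclosing circle has PQ as diameter.
Centre = midpoint of PQ = (-5, 1.5), r² = 185/4 = 46.25.
Centre = (-5, 1.5).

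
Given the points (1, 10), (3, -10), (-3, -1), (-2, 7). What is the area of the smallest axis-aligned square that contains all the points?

The bounding box has width 6 and height 20.
An axis-aligned square enclosing the set must have side ≥ max(width, height).
So the minimum side is max(6, 20) = 20.
Area = 20² = 400.

400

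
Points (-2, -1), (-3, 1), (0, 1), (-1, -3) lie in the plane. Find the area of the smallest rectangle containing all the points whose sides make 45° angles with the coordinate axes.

In coordinates u = x + y, v = x − y the rectangle is axis-aligned; the map (x,y)→(u,v) scales areas by 2.
u-values: -3, -2, 1, -4; range = 1 − (-4) = 5.
v-values: -1, -4, -1, 2; range = 2 − (-4) = 6.
Area = (5 × 6) / 2 = 15.

15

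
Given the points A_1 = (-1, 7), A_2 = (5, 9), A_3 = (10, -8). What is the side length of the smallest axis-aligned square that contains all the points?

The bounding box has width 11 and height 17.
An axis-aligned square enclosing the set must have side ≥ max(width, height).
So the minimum side is max(11, 17) = 17.

17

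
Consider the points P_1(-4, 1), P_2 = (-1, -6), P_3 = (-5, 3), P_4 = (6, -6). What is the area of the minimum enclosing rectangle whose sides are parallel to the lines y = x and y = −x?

In coordinates u = x + y, v = x − y the rectangle is axis-aligned; the map (x,y)→(u,v) scales areas by 2.
u-values: -3, -7, -2, 0; range = 0 − (-7) = 7.
v-values: -5, 5, -8, 12; range = 12 − (-8) = 20.
Area = (7 × 20) / 2 = 70.

70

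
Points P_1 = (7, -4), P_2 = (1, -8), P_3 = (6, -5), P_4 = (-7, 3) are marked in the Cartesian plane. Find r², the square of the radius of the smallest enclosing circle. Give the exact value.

61.25

A smallest enclosing disk is always determined by at most three of the input points on its boundary.
The farthest pair is P_1–P_4 with squared distance 245. The circle on this segment as diameter has centre (0, -0.5) and r² = 245/4 = 61.25.
Check P_2: distance² to centre = 57.25 ≤ 61.25, so it lies inside.
All remaining points lie in this disk, and no smaller disk contains both endpoints, so this is the minimum enclosing circle.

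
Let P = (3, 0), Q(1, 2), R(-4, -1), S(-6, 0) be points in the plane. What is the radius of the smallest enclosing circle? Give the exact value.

4.5

The farthest pair is P–S with squared distance 81. The circle on this segment as diameter has centre (-1.5, 0) and r² = 81/4 = 20.25.
Check Q: distance² to centre = 10.25 ≤ 20.25, so it lies inside.
All remaining points lie in this disk, and no smaller disk contains both endpoints, so this is the minimum enclosing circle.
r = √(20.25) = 4.5.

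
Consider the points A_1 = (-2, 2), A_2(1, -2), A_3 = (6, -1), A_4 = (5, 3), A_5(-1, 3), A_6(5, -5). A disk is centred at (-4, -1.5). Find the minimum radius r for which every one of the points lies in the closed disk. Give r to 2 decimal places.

10.06

The required radius is the distance from (-4, -1.5) to the farthest point.
Squared distances: 16.25, 25.25, 100.25, 101.25, 29.25, 93.25.
Maximum is 101.25, attained at A_4.
r = √(101.25) ≈ 10.06.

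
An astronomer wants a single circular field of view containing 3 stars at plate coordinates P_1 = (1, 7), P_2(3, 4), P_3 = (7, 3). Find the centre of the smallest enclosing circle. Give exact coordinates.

Side lengths²: P_1P_2² = 13, P_1P_3² = 52, P_2P_3² = 17.
Since P_1P_3² = 52 ≥ 17 + 13 = 30, the angle opposite P_1P_3 is not acute, so the smallest enclosing circle has P_1P_3 as diameter.
Centre = midpoint of P_1P_3 = (4, 5), r² = 52/4 = 13.
Centre = (4, 5).

(4, 5)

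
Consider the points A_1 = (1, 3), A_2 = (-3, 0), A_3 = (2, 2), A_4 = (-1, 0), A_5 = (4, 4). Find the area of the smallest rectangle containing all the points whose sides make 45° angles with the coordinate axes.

16.5

In coordinates u = x + y, v = x − y the rectangle is axis-aligned; the map (x,y)→(u,v) scales areas by 2.
u-values: 4, -3, 4, -1, 8; range = 8 − (-3) = 11.
v-values: -2, -3, 0, -1, 0; range = 0 − (-3) = 3.
Area = (11 × 3) / 2 = 16.5.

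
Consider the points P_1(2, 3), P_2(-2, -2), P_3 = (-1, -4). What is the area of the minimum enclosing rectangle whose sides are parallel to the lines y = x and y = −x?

20

In coordinates u = x + y, v = x − y the rectangle is axis-aligned; the map (x,y)→(u,v) scales areas by 2.
u-values: 5, -4, -5; range = 5 − (-5) = 10.
v-values: -1, 0, 3; range = 3 − (-1) = 4.
Area = (10 × 4) / 2 = 20.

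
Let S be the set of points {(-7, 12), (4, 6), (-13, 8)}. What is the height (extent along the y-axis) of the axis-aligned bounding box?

max y = 12, min y = 6, so height = 6.

6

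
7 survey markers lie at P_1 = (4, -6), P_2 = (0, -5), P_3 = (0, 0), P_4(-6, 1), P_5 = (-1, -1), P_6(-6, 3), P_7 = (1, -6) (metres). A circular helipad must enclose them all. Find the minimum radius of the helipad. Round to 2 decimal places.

A smallest enclosing disk is always determined by at most three of the input points on its boundary.
The farthest pair is P_1–P_6 with squared distance 181. The circle on this segment as diameter has centre (-1, -1.5) and r² = 181/4 = 45.25.
Check P_2: distance² to centre = 13.25 ≤ 45.25, so it lies inside.
All remaining points lie in this disk, and no smaller disk contains both endpoints, so this is the minimum enclosing circle.
r = √(45.25) ≈ 6.73.

6.73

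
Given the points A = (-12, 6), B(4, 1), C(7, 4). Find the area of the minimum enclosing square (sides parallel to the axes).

The bounding box has width 19 and height 5.
An axis-aligned square enclosing the set must have side ≥ max(width, height).
So the minimum side is max(19, 5) = 19.
Area = 19² = 361.

361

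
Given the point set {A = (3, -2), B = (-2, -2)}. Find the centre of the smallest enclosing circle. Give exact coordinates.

The smallest circle enclosing two points has them as diameter endpoints.
Centre = midpoint = (0.5, -2); r² = |AB|²/4 = 25/4 = 6.25.
Centre = (0.5, -2).

(0.5, -2)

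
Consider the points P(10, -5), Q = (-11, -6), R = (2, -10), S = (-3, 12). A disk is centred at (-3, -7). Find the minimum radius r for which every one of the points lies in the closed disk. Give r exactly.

The required radius is the distance from (-3, -7) to the farthest point.
Squared distances: 173, 65, 34, 361.
Maximum is 361, attained at S.
r = √361 = 19.

19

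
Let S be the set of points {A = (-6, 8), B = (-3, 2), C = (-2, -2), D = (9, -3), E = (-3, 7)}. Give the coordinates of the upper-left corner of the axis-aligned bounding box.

x-range [-6, 9], y-range [-3, 8].
The upper-left corner is (-6, 8).

(-6, 8)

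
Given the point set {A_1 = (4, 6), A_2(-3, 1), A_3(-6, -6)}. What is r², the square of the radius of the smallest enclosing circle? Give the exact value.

Side lengths²: A_1A_2² = 74, A_1A_3² = 244, A_2A_3² = 58.
Since A_1A_3² = 244 ≥ 74 + 58 = 132, the angle opposite A_1A_3 is not acute, so the smallest enclosing circle has A_1A_3 as diameter.
Centre = midpoint of A_1A_3 = (-1, 0), r² = 244/4 = 61.

61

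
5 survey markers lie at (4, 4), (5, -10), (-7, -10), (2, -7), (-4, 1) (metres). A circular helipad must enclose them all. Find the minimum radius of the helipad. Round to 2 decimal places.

8.92

The minimum enclosing circle is determined by three boundary points: (4, 4), (5, -10), (-7, -10).
Their circumcentre is (-1, -95/28) with r² = 62449/784.
The farthest remaining point (-4, 1) is at distance² 22185/784 ≤ 62449/784.
r = √(62449/784) ≈ 8.92.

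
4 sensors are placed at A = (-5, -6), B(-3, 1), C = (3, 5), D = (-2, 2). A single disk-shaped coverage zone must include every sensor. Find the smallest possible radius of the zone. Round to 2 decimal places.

6.80

A smallest enclosing disk is always determined by at most three of the input points on its boundary.
The farthest pair is A–C with squared distance 185. The circle on this segment as diameter has centre (-1, -0.5) and r² = 185/4 = 46.25.
Check B: distance² to centre = 6.25 ≤ 46.25, so it lies inside.
All remaining points lie in this disk, and no smaller disk contains both endpoints, so this is the minimum enclosing circle.
r = √(46.25) ≈ 6.80.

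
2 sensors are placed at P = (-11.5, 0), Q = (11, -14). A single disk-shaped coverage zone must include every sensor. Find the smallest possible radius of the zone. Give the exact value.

The smallest circle enclosing two points has them as diameter endpoints.
Centre = midpoint = (-0.25, -7); r² = |PQ|²/4 = 702.25/4 = 175.5625.
r = √(175.5625) = 13.25.

13.25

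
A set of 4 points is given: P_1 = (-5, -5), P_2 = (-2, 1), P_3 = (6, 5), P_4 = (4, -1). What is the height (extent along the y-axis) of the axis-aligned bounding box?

10

max y = 5, min y = -5, so height = 10.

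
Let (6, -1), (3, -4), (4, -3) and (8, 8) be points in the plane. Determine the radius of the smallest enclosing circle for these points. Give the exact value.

6.5

A smallest enclosing disk is always determined by at most three of the input points on its boundary.
The farthest pair is (3, -4)–(8, 8) with squared distance 169. The circle on this segment as diameter has centre (5.5, 2) and r² = 169/4 = 42.25.
Check (6, -1): distance² to centre = 9.25 ≤ 42.25, so it lies inside.
All remaining points lie in this disk, and no smaller disk contains both endpoints, so this is the minimum enclosing circle.
r = √(42.25) = 6.5.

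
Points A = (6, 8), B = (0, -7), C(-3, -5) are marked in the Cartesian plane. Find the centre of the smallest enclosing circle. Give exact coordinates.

(109/38, 21/38)

Side lengths²: AB² = 261, AC² = 250, BC² = 13.
Since AB² = 261 < 250 + 13 = 263, the triangle is acute, so the smallest enclosing circle is the circumcircle.
Circumcentre = (109/38, 21/38), r² = 47125/722.
Centre = (109/38, 21/38).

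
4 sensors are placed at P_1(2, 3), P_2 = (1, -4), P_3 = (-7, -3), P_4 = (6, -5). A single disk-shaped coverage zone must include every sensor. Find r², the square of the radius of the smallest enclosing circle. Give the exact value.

A smallest enclosing disk is always determined by at most three of the input points on its boundary.
The minimum enclosing circle is determined by three boundary points: P_1, P_3, P_4.
Their circumcentre is (-0.375, -3.1875) with r² = 43.92578125.
The farthest remaining point P_2 is at distance² 2.55078125 ≤ 43.92578125.

43.92578125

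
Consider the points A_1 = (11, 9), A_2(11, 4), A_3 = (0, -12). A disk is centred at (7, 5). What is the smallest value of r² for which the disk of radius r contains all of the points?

The required radius is the distance from (7, 5) to the farthest point.
Squared distances: 32, 17, 338.
Maximum is 338, attained at A_3.

338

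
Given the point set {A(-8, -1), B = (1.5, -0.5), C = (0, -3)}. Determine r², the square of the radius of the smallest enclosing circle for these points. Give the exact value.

Side lengths²: AB² = 90.5, AC² = 68, BC² = 8.5.
Since AB² = 90.5 ≥ 68 + 8.5 = 76.5, the angle opposite AB is not acute, so the smallest enclosing circle has AB as diameter.
Centre = midpoint of AB = (-3.25, -0.75), r² = 90.5/4 = 22.625.

22.625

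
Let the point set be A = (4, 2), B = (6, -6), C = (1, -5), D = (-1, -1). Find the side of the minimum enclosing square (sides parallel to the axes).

The bounding box has width 7 and height 8.
An axis-aligned square enclosing the set must have side ≥ max(width, height).
So the minimum side is max(7, 8) = 8.

8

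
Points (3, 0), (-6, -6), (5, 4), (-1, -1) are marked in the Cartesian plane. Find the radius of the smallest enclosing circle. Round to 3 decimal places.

A smallest enclosing disk is always determined by at most three of the input points on its boundary.
The farthest pair is (-6, -6)–(5, 4) with squared distance 221. The circle on this segment as diameter has centre (-0.5, -1) and r² = 221/4 = 55.25.
Check (3, 0): distance² to centre = 13.25 ≤ 55.25, so it lies inside.
All remaining points lie in this disk, and no smaller disk contains both endpoints, so this is the minimum enclosing circle.
r = √(55.25) ≈ 7.433.

7.433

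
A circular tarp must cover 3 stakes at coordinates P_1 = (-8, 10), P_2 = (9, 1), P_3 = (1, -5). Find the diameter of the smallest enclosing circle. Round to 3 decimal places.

Side lengths²: P_1P_2² = 370, P_1P_3² = 306, P_2P_3² = 100.
Since P_1P_2² = 370 < 306 + 100 = 406, the triangle is acute, so the smallest enclosing circle is the circumcircle.
Circumcentre = (1/29, 134/29), r² = 78625/841.
Diameter = 2r = 2√(78625/841) ≈ 19.338.

19.338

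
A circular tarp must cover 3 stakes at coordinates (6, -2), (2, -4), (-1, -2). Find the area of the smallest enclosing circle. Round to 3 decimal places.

38.485

Call the three points A, B, C in the order given.
Side lengths²: AB² = 20, AC² = 49, BC² = 13.
Since AC² = 49 ≥ 20 + 13 = 33, the angle opposite AC is not acute, so the smallest enclosing circle has AC as diameter.
Centre = midpoint of AC = (2.5, -2), r² = 49/4 = 12.25.
Area = π·r² = π·12.25 ≈ 38.485.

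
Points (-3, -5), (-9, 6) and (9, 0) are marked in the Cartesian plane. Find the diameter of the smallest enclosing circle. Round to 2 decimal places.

18.97

Call the three points A, B, C in the order given.
Side lengths²: AB² = 157, AC² = 169, BC² = 360.
Since BC² = 360 ≥ 169 + 157 = 326, the angle opposite BC is not acute, so the smallest enclosing circle has BC as diameter.
Centre = midpoint of BC = (0, 3), r² = 360/4 = 90.
Diameter = 2r = 2√90 ≈ 18.97.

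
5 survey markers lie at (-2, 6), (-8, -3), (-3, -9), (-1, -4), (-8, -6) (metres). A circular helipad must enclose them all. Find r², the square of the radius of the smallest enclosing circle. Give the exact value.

56.5

By Welzl's lemma the MEC is supported by two points (diametrically opposite) or three points (on a circumcircle).
The farthest pair is (-2, 6)–(-3, -9) with squared distance 226. The circle on this segment as diameter has centre (-2.5, -1.5) and r² = 226/4 = 56.5.
Check (-8, -3): distance² to centre = 32.5 ≤ 56.5, so it lies inside.
All remaining points lie in this disk, and no smaller disk contains both endpoints, so this is the minimum enclosing circle.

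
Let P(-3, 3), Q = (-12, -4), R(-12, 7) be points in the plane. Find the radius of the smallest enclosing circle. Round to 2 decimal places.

Side lengths²: PQ² = 130, PR² = 97, QR² = 121.
Since PQ² = 130 < 121 + 97 = 218, the triangle is acute, so the smallest enclosing circle is the circumcircle.
Circumcentre = (-163/18, 1.5), r² = 6305/162.
r = √(6305/162) ≈ 6.24.

6.24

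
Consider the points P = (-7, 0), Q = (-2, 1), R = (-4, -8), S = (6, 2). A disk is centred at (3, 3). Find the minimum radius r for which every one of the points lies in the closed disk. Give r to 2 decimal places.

The required radius is the distance from (3, 3) to the farthest point.
Squared distances: 109, 29, 170, 10.
Maximum is 170, attained at R.
r = √170 ≈ 13.04.

13.04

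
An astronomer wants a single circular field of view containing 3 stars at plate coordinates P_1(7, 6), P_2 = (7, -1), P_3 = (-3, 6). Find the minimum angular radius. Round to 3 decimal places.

6.103

Side lengths²: P_1P_2² = 49, P_1P_3² = 100, P_2P_3² = 149.
Since P_2P_3² = 149 ≥ 100 + 49 = 149, the angle opposite P_2P_3 is not acute, so the smallest enclosing circle has P_2P_3 as diameter.
Centre = midpoint of P_2P_3 = (2, 2.5), r² = 149/4 = 37.25.
r = √(37.25) ≈ 6.103.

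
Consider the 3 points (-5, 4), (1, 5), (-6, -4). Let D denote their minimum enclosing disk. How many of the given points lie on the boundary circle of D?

2

Call the three points A, B, C in the order given.
Side lengths²: AB² = 37, AC² = 65, BC² = 130.
Since BC² = 130 ≥ 65 + 37 = 102, the angle opposite BC is not acute, so the smallest enclosing circle has BC as diameter.
Centre = midpoint of BC = (-2.5, 0.5), r² = 130/4 = 32.5.
The points at distance exactly r from the centre are (1, 5), (-6, -4) — 2 points.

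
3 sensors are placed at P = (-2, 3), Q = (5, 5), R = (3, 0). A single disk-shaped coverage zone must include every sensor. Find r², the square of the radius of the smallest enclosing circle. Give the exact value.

26129/1922

Side lengths²: PQ² = 53, PR² = 34, QR² = 29.
Since PQ² = 53 < 34 + 29 = 63, the triangle is acute, so the smallest enclosing circle is the circumcircle.
Circumcentre = (103/62, 213/62), r² = 26129/1922.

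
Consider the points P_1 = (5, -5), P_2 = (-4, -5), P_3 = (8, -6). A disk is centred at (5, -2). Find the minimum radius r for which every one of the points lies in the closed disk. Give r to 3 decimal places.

9.487

The required radius is the distance from (5, -2) to the farthest point.
Squared distances: 9, 90, 25.
Maximum is 90, attained at P_2.
r = √90 ≈ 9.487.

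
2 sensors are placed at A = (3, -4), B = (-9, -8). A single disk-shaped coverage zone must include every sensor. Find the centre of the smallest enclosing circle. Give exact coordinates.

The smallest circle enclosing two points has them as diameter endpoints.
Centre = midpoint = (-3, -6); r² = |AB|²/4 = 160/4 = 40.
Centre = (-3, -6).

(-3, -6)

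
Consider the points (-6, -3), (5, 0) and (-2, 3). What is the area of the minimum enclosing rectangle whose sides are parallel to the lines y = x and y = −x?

In coordinates u = x + y, v = x − y the rectangle is axis-aligned; the map (x,y)→(u,v) scales areas by 2.
u-values: -9, 5, 1; range = 5 − (-9) = 14.
v-values: -3, 5, -5; range = 5 − (-5) = 10.
Area = (14 × 10) / 2 = 70.

70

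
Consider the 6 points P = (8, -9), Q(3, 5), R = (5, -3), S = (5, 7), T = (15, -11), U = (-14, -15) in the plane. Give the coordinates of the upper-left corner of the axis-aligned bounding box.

x-range [-14, 15], y-range [-15, 7].
The upper-left corner is (-14, 7).

(-14, 7)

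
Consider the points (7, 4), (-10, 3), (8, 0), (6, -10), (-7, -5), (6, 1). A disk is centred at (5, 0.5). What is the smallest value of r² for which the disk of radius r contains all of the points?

The required radius is the distance from (5, 0.5) to the farthest point.
Squared distances: 16.25, 231.25, 9.25, 111.25, 174.25, 1.25.
Maximum is 231.25, attained at (-10, 3).

231.25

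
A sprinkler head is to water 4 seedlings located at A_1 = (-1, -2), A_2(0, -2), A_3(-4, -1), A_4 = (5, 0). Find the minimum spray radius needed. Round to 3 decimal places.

4.528

A smallest enclosing disk is always determined by at most three of the input points on its boundary.
The farthest pair is A_3–A_4 with squared distance 82. The circle on this segment as diameter has centre (0.5, -0.5) and r² = 82/4 = 20.5.
Check A_1: distance² to centre = 4.5 ≤ 20.5, so it lies inside.
All remaining points lie in this disk, and no smaller disk contains both endpoints, so this is the minimum enclosing circle.
r = √(20.5) ≈ 4.528.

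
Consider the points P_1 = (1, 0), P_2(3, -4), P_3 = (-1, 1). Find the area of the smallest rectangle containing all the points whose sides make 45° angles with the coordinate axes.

In coordinates u = x + y, v = x − y the rectangle is axis-aligned; the map (x,y)→(u,v) scales areas by 2.
u-values: 1, -1, 0; range = 1 − (-1) = 2.
v-values: 1, 7, -2; range = 7 − (-2) = 9.
Area = (2 × 9) / 2 = 9.

9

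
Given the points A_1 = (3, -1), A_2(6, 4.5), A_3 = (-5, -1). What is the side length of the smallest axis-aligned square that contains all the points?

The bounding box has width 11 and height 5.5.
An axis-aligned square enclosing the set must have side ≥ max(width, height).
So the minimum side is max(11, 5.5) = 11.

11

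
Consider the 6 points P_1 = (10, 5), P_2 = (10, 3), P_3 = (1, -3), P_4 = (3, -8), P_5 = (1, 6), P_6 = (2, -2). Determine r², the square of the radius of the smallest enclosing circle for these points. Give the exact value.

111725/1922

The minimum enclosing circle is determined by three boundary points: P_1, P_4, P_5.
Their circumcentre is (299/62, -37/62) with r² = 111725/1922.
The farthest remaining point P_2 is at distance² 76385/1922 ≤ 111725/1922.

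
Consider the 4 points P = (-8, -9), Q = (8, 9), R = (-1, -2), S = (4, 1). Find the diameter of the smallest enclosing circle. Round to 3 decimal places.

24.083

A smallest enclosing disk is always determined by at most three of the input points on its boundary.
The farthest pair is P–Q with squared distance 580. The circle on this segment as diameter has centre (0, 0) and r² = 580/4 = 145.
Check R: distance² to centre = 5 ≤ 145, so it lies inside.
All remaining points lie in this disk, and no smaller disk contains both endpoints, so this is the minimum enclosing circle.
Diameter = 2r = 2√145 ≈ 24.083.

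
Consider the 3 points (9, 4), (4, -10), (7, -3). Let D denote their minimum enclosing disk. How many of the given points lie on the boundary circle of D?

2

Call the three points A, B, C in the order given.
Side lengths²: AB² = 221, AC² = 53, BC² = 58.
Since AB² = 221 ≥ 58 + 53 = 111, the angle opposite AB is not acute, so the smallest enclosing circle has AB as diameter.
Centre = midpoint of AB = (6.5, -3), r² = 221/4 = 55.25.
The points at distance exactly r from the centre are (9, 4), (4, -10) — 2 points.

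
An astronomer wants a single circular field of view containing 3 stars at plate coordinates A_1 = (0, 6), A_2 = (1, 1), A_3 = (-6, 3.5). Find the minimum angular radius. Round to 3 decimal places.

3.790

Side lengths²: A_1A_2² = 26, A_1A_3² = 42.25, A_2A_3² = 55.25.
Since A_2A_3² = 55.25 < 42.25 + 26 = 68.25, the triangle is acute, so the smallest enclosing circle is the circumcircle.
Circumcentre = (-2.25, 2.95), r² = 14.365.
r = √(14.365) ≈ 3.790.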